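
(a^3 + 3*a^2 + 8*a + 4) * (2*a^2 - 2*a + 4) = 2*a^5 + 4*a^4 + 14*a^3 + 4*a^2 + 24*a + 16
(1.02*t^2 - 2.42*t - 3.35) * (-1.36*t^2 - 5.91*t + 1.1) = -1.3872*t^4 - 2.737*t^3 + 19.9802*t^2 + 17.1365*t - 3.685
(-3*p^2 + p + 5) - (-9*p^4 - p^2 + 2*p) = 9*p^4 - 2*p^2 - p + 5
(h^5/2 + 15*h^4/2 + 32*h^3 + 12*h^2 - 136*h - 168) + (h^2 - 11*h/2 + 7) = h^5/2 + 15*h^4/2 + 32*h^3 + 13*h^2 - 283*h/2 - 161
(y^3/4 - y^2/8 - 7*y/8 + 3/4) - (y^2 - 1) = y^3/4 - 9*y^2/8 - 7*y/8 + 7/4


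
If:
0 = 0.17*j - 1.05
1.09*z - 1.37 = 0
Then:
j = 6.18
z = 1.26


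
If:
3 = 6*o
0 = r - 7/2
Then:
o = 1/2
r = 7/2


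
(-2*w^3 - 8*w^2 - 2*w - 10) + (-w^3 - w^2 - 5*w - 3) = -3*w^3 - 9*w^2 - 7*w - 13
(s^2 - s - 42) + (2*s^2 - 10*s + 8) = 3*s^2 - 11*s - 34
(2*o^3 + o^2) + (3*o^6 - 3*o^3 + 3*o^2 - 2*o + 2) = 3*o^6 - o^3 + 4*o^2 - 2*o + 2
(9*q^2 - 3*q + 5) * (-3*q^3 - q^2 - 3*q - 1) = -27*q^5 - 39*q^3 - 5*q^2 - 12*q - 5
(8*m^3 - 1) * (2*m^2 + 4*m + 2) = 16*m^5 + 32*m^4 + 16*m^3 - 2*m^2 - 4*m - 2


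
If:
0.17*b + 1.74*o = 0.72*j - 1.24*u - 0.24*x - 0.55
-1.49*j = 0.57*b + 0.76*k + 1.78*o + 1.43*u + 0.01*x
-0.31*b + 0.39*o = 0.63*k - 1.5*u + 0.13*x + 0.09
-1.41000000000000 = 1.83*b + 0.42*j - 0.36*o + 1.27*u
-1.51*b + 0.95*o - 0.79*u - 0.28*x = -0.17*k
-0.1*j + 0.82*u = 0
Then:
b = -1.19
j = 1.05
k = -0.41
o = -0.45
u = 0.13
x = 4.28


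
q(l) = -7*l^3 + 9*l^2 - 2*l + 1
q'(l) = -21*l^2 + 18*l - 2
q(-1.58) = 54.24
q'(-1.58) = -82.86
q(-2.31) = 139.93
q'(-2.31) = -155.64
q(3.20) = -142.62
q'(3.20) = -159.44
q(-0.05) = 1.12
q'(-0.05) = -2.95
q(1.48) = -4.94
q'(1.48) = -21.36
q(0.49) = 1.36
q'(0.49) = 1.78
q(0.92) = 1.33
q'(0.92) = -3.21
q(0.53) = 1.43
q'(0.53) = 1.64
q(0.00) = 1.00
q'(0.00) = -2.00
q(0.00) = 1.00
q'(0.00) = -2.00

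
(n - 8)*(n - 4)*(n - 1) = n^3 - 13*n^2 + 44*n - 32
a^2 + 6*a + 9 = (a + 3)^2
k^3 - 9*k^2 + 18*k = k*(k - 6)*(k - 3)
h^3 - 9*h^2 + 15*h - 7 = (h - 7)*(h - 1)^2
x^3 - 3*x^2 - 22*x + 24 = (x - 6)*(x - 1)*(x + 4)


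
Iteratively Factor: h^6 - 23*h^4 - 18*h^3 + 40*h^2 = (h - 5)*(h^5 + 5*h^4 + 2*h^3 - 8*h^2) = h*(h - 5)*(h^4 + 5*h^3 + 2*h^2 - 8*h) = h^2*(h - 5)*(h^3 + 5*h^2 + 2*h - 8) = h^2*(h - 5)*(h + 4)*(h^2 + h - 2) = h^2*(h - 5)*(h + 2)*(h + 4)*(h - 1)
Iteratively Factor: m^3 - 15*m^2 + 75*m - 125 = (m - 5)*(m^2 - 10*m + 25) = (m - 5)^2*(m - 5)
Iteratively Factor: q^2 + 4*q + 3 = (q + 3)*(q + 1)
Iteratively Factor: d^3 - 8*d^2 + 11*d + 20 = (d + 1)*(d^2 - 9*d + 20) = (d - 4)*(d + 1)*(d - 5)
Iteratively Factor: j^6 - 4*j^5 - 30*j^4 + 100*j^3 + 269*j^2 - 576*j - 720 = (j + 3)*(j^5 - 7*j^4 - 9*j^3 + 127*j^2 - 112*j - 240) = (j - 5)*(j + 3)*(j^4 - 2*j^3 - 19*j^2 + 32*j + 48) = (j - 5)*(j + 3)*(j + 4)*(j^3 - 6*j^2 + 5*j + 12) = (j - 5)*(j - 3)*(j + 3)*(j + 4)*(j^2 - 3*j - 4) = (j - 5)*(j - 3)*(j + 1)*(j + 3)*(j + 4)*(j - 4)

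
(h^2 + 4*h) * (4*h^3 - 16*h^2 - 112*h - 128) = 4*h^5 - 176*h^3 - 576*h^2 - 512*h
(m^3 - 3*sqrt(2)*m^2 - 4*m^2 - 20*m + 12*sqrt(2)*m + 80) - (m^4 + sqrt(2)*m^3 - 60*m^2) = -m^4 - sqrt(2)*m^3 + m^3 - 3*sqrt(2)*m^2 + 56*m^2 - 20*m + 12*sqrt(2)*m + 80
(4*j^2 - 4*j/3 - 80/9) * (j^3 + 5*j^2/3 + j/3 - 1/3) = 4*j^5 + 16*j^4/3 - 88*j^3/9 - 448*j^2/27 - 68*j/27 + 80/27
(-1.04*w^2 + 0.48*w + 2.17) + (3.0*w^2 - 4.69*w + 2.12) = 1.96*w^2 - 4.21*w + 4.29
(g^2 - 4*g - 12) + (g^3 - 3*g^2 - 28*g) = g^3 - 2*g^2 - 32*g - 12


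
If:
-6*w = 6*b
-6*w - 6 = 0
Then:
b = 1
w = -1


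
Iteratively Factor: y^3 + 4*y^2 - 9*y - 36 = (y - 3)*(y^2 + 7*y + 12) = (y - 3)*(y + 4)*(y + 3)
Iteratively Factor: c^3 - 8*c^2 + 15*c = (c - 5)*(c^2 - 3*c) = (c - 5)*(c - 3)*(c)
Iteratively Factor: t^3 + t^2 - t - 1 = (t + 1)*(t^2 - 1) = (t + 1)^2*(t - 1)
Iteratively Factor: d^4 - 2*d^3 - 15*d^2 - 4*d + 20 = (d - 1)*(d^3 - d^2 - 16*d - 20) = (d - 5)*(d - 1)*(d^2 + 4*d + 4) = (d - 5)*(d - 1)*(d + 2)*(d + 2)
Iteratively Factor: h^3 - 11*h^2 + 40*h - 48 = (h - 3)*(h^2 - 8*h + 16) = (h - 4)*(h - 3)*(h - 4)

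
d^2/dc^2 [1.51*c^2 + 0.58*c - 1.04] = 3.02000000000000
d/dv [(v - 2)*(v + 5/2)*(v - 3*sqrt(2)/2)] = 3*v^2 - 3*sqrt(2)*v + v - 5 - 3*sqrt(2)/4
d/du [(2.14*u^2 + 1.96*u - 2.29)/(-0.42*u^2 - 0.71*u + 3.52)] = (-0.6962*u^2 + 13.142*u + 5.2733)/(0.1764*u^4 + 0.5964*u^3 - 2.4527*u^2 - 4.9984*u + 12.3904)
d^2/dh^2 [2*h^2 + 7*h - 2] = 4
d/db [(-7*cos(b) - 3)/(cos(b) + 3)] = 18*sin(b)/(cos(b) + 3)^2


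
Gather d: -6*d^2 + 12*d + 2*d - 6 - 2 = -6*d^2 + 14*d - 8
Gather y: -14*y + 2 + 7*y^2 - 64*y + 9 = 7*y^2 - 78*y + 11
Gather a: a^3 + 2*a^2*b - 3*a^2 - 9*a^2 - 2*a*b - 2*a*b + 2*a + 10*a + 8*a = a^3 + a^2*(2*b - 12) + a*(20 - 4*b)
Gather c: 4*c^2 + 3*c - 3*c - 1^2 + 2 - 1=4*c^2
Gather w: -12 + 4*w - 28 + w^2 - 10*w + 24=w^2 - 6*w - 16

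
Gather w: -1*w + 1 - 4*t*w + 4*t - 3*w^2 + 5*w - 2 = 4*t - 3*w^2 + w*(4 - 4*t) - 1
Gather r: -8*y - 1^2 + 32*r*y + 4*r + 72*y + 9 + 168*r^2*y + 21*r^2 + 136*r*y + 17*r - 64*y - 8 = r^2*(168*y + 21) + r*(168*y + 21)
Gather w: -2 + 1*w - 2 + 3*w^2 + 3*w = 3*w^2 + 4*w - 4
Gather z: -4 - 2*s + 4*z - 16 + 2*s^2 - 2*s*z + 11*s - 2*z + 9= 2*s^2 + 9*s + z*(2 - 2*s) - 11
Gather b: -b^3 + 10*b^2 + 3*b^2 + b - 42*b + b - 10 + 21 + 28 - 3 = -b^3 + 13*b^2 - 40*b + 36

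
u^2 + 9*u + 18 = (u + 3)*(u + 6)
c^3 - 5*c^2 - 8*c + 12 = (c - 6)*(c - 1)*(c + 2)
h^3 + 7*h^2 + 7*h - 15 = (h - 1)*(h + 3)*(h + 5)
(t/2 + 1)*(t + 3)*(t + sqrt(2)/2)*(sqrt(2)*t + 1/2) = sqrt(2)*t^4/2 + 3*t^3/4 + 5*sqrt(2)*t^3/2 + 15*t^2/4 + 25*sqrt(2)*t^2/8 + 5*sqrt(2)*t/8 + 9*t/2 + 3*sqrt(2)/4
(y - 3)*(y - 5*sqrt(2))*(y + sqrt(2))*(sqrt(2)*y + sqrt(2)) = sqrt(2)*y^4 - 8*y^3 - 2*sqrt(2)*y^3 - 13*sqrt(2)*y^2 + 16*y^2 + 24*y + 20*sqrt(2)*y + 30*sqrt(2)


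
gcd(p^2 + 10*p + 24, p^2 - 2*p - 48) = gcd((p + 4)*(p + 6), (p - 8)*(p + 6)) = p + 6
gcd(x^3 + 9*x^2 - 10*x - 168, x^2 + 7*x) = x + 7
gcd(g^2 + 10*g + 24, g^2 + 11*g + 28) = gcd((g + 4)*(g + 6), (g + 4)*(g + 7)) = g + 4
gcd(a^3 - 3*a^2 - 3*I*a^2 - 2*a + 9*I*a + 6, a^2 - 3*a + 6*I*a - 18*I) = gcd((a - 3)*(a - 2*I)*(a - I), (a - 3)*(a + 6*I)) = a - 3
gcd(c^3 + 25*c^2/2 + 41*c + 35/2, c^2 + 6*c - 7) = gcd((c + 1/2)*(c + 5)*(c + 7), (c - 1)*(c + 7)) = c + 7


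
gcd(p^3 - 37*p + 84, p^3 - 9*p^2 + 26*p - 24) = p^2 - 7*p + 12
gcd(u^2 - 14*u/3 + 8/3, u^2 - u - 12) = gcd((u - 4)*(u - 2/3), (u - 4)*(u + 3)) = u - 4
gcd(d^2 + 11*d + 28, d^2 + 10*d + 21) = d + 7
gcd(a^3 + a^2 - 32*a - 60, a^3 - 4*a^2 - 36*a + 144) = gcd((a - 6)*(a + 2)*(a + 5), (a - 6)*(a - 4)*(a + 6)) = a - 6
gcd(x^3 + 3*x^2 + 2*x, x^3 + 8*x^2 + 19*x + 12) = x + 1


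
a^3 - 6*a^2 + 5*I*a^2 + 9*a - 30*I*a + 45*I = (a - 3)^2*(a + 5*I)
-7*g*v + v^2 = v*(-7*g + v)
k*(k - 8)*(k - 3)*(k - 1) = k^4 - 12*k^3 + 35*k^2 - 24*k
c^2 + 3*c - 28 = (c - 4)*(c + 7)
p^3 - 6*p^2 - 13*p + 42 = (p - 7)*(p - 2)*(p + 3)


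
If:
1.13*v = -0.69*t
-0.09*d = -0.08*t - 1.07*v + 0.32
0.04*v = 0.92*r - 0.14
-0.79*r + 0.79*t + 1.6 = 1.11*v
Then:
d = 2.78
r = 0.18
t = -0.99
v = 0.61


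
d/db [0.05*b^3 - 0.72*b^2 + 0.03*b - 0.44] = 0.15*b^2 - 1.44*b + 0.03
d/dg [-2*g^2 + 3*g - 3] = 3 - 4*g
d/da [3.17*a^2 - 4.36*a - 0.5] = 6.34*a - 4.36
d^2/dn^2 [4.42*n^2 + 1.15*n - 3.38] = 8.84000000000000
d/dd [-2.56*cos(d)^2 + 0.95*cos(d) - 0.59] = (5.12*cos(d) - 0.95)*sin(d)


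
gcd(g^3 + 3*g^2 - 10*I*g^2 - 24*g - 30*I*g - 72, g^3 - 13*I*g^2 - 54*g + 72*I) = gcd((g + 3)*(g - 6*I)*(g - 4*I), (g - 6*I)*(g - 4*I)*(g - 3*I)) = g^2 - 10*I*g - 24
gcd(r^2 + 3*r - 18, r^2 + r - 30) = r + 6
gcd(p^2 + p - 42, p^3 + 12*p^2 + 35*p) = p + 7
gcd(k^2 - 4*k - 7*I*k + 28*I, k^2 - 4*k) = k - 4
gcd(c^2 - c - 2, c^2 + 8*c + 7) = c + 1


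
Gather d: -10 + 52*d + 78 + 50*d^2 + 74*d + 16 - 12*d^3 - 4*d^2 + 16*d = -12*d^3 + 46*d^2 + 142*d + 84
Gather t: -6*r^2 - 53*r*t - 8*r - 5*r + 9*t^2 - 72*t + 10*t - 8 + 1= -6*r^2 - 13*r + 9*t^2 + t*(-53*r - 62) - 7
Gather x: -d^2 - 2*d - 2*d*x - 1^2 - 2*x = -d^2 - 2*d + x*(-2*d - 2) - 1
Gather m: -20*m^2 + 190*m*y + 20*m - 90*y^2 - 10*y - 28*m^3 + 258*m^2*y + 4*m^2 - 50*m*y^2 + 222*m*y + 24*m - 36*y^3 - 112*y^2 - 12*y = -28*m^3 + m^2*(258*y - 16) + m*(-50*y^2 + 412*y + 44) - 36*y^3 - 202*y^2 - 22*y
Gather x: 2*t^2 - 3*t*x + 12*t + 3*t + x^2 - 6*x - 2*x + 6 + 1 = 2*t^2 + 15*t + x^2 + x*(-3*t - 8) + 7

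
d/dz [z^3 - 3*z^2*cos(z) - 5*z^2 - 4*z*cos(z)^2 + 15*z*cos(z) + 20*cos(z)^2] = 3*z^2*sin(z) + 3*z^2 - 15*z*sin(z) + 4*z*sin(2*z) - 6*z*cos(z) - 10*z - 20*sin(2*z) - 4*cos(z)^2 + 15*cos(z)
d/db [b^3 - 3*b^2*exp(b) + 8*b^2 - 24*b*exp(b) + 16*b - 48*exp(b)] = -3*b^2*exp(b) + 3*b^2 - 30*b*exp(b) + 16*b - 72*exp(b) + 16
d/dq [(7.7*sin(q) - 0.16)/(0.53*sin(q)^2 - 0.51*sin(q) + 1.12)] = (-4.081*sin(q)^2 + 0.1696*sin(q) + 8.5424)*cos(q)/(0.2809*sin(q)^4 - 0.5406*sin(q)^3 + 1.4473*sin(q)^2 - 1.1424*sin(q) + 1.2544)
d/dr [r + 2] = 1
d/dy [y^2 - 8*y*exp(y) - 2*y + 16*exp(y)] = -8*y*exp(y) + 2*y + 8*exp(y) - 2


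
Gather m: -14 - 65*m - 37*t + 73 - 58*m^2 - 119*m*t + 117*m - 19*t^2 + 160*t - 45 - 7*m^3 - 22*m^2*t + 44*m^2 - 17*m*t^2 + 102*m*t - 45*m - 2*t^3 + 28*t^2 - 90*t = -7*m^3 + m^2*(-22*t - 14) + m*(-17*t^2 - 17*t + 7) - 2*t^3 + 9*t^2 + 33*t + 14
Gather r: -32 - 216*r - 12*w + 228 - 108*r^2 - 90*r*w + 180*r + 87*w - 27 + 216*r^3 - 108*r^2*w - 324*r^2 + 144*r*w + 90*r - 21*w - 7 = 216*r^3 + r^2*(-108*w - 432) + r*(54*w + 54) + 54*w + 162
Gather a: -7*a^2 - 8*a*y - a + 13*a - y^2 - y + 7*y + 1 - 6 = -7*a^2 + a*(12 - 8*y) - y^2 + 6*y - 5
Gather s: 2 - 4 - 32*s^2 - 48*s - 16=-32*s^2 - 48*s - 18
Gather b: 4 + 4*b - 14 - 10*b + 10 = -6*b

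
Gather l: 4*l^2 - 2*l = 4*l^2 - 2*l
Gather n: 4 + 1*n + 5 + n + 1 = 2*n + 10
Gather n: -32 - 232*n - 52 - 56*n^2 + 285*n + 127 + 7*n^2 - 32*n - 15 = -49*n^2 + 21*n + 28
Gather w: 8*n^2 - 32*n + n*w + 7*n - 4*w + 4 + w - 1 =8*n^2 - 25*n + w*(n - 3) + 3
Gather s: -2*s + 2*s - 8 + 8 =0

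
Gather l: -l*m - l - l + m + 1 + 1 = l*(-m - 2) + m + 2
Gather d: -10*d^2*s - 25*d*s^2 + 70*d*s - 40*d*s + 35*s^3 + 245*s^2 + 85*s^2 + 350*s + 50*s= -10*d^2*s + d*(-25*s^2 + 30*s) + 35*s^3 + 330*s^2 + 400*s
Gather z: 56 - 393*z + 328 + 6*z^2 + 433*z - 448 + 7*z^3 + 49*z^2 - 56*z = 7*z^3 + 55*z^2 - 16*z - 64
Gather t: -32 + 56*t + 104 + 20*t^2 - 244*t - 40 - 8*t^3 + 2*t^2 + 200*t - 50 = -8*t^3 + 22*t^2 + 12*t - 18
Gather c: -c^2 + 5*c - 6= -c^2 + 5*c - 6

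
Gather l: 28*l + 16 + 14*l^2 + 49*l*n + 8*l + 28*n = 14*l^2 + l*(49*n + 36) + 28*n + 16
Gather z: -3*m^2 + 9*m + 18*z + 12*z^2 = -3*m^2 + 9*m + 12*z^2 + 18*z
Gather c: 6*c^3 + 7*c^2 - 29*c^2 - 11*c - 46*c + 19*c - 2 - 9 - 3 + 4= 6*c^3 - 22*c^2 - 38*c - 10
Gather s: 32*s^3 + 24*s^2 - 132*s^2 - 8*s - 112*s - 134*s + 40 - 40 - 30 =32*s^3 - 108*s^2 - 254*s - 30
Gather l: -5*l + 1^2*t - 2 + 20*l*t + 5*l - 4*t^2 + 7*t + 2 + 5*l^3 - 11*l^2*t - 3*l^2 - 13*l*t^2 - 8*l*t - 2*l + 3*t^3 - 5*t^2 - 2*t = 5*l^3 + l^2*(-11*t - 3) + l*(-13*t^2 + 12*t - 2) + 3*t^3 - 9*t^2 + 6*t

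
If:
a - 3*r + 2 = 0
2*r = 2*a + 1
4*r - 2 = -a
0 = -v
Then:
No Solution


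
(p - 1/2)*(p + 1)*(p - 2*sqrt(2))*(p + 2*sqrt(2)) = p^4 + p^3/2 - 17*p^2/2 - 4*p + 4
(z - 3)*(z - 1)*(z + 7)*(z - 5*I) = z^4 + 3*z^3 - 5*I*z^3 - 25*z^2 - 15*I*z^2 + 21*z + 125*I*z - 105*I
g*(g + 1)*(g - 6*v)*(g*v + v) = g^4*v - 6*g^3*v^2 + 2*g^3*v - 12*g^2*v^2 + g^2*v - 6*g*v^2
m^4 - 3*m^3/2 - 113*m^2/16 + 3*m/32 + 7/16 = (m - 7/2)*(m - 1/4)*(m + 1/4)*(m + 2)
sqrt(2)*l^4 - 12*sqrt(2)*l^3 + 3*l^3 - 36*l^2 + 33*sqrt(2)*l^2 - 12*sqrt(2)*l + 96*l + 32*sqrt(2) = (l - 8)*(l - 4)*(l + sqrt(2))*(sqrt(2)*l + 1)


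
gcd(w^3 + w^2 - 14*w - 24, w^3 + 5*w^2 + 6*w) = w^2 + 5*w + 6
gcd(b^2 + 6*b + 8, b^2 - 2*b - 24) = b + 4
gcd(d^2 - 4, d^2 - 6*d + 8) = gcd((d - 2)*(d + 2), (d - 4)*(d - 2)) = d - 2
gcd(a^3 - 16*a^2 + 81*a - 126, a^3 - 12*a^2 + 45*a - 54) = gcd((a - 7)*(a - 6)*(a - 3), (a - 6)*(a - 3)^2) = a^2 - 9*a + 18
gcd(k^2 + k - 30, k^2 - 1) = 1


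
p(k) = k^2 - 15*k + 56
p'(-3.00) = -21.00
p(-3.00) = 110.00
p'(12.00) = 9.00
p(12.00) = 20.00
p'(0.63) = -13.74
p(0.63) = 46.95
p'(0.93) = -13.14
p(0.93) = 42.91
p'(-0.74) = -16.48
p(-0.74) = 67.65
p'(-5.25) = -25.50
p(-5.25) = 162.31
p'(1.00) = -13.00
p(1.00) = 42.00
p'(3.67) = -7.66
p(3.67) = 14.42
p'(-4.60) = -24.20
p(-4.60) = 146.16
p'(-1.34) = -17.68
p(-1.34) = 77.90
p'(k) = 2*k - 15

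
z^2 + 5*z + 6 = (z + 2)*(z + 3)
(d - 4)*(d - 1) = d^2 - 5*d + 4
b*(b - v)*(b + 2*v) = b^3 + b^2*v - 2*b*v^2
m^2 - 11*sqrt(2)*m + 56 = (m - 7*sqrt(2))*(m - 4*sqrt(2))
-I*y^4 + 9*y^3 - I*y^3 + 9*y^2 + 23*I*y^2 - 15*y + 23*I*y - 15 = (y + I)*(y + 3*I)*(y + 5*I)*(-I*y - I)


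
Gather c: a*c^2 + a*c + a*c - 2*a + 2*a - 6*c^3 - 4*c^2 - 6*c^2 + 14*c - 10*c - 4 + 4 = -6*c^3 + c^2*(a - 10) + c*(2*a + 4)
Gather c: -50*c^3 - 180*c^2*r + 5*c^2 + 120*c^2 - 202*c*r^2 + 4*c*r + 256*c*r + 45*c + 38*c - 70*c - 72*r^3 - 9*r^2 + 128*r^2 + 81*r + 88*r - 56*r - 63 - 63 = -50*c^3 + c^2*(125 - 180*r) + c*(-202*r^2 + 260*r + 13) - 72*r^3 + 119*r^2 + 113*r - 126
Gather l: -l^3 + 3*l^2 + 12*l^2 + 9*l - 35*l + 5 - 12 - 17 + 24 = -l^3 + 15*l^2 - 26*l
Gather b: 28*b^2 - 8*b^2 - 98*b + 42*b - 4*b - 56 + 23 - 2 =20*b^2 - 60*b - 35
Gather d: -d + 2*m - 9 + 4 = -d + 2*m - 5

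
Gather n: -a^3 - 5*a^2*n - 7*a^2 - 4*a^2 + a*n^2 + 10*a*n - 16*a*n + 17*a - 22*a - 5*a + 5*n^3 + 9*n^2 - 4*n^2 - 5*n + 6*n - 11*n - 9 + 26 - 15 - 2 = -a^3 - 11*a^2 - 10*a + 5*n^3 + n^2*(a + 5) + n*(-5*a^2 - 6*a - 10)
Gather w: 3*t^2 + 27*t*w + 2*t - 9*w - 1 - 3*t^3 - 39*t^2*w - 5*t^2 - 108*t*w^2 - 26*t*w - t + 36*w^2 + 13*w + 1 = -3*t^3 - 2*t^2 + t + w^2*(36 - 108*t) + w*(-39*t^2 + t + 4)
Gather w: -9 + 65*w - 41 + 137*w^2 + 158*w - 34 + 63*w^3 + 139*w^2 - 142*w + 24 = 63*w^3 + 276*w^2 + 81*w - 60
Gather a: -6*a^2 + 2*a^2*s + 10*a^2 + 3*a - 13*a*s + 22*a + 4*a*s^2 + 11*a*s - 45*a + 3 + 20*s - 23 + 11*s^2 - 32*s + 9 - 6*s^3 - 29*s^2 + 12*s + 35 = a^2*(2*s + 4) + a*(4*s^2 - 2*s - 20) - 6*s^3 - 18*s^2 + 24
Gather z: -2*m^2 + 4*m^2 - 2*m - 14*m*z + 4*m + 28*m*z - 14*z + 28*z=2*m^2 + 2*m + z*(14*m + 14)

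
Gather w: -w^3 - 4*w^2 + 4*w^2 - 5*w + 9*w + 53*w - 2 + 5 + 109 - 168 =-w^3 + 57*w - 56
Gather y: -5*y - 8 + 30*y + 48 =25*y + 40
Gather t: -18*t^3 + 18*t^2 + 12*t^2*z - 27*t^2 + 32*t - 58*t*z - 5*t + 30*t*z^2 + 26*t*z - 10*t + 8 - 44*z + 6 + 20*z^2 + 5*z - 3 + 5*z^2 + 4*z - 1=-18*t^3 + t^2*(12*z - 9) + t*(30*z^2 - 32*z + 17) + 25*z^2 - 35*z + 10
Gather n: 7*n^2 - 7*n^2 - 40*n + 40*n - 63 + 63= 0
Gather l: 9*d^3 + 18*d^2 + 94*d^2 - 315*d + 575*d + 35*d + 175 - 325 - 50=9*d^3 + 112*d^2 + 295*d - 200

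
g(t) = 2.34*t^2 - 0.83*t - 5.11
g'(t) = 4.68*t - 0.83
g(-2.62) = 13.13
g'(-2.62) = -13.09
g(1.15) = -2.97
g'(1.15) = 4.55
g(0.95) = -3.79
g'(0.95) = 3.62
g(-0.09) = -5.02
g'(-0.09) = -1.25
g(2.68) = 9.47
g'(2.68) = 11.71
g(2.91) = 12.29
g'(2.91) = 12.79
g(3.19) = 16.05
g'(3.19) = 14.10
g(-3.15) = 20.72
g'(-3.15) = -15.57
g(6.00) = 74.15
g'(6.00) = 27.25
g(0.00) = -5.11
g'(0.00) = -0.83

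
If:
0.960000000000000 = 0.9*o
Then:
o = 1.07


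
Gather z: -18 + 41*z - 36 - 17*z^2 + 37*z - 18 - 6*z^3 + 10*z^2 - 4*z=-6*z^3 - 7*z^2 + 74*z - 72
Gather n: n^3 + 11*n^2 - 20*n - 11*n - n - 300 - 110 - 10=n^3 + 11*n^2 - 32*n - 420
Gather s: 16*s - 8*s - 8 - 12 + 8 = 8*s - 12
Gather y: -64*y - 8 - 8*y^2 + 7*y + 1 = -8*y^2 - 57*y - 7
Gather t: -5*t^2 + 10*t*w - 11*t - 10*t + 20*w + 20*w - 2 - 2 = -5*t^2 + t*(10*w - 21) + 40*w - 4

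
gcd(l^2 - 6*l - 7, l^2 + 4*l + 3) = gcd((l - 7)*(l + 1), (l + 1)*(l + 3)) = l + 1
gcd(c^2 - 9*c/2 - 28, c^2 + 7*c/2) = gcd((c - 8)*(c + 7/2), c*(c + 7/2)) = c + 7/2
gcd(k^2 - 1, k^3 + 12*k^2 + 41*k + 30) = k + 1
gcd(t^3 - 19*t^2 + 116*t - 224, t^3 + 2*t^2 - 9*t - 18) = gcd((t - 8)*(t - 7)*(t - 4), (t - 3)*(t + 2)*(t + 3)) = 1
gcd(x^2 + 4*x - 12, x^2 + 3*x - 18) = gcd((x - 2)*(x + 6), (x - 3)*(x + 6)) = x + 6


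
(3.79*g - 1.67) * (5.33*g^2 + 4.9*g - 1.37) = 20.2007*g^3 + 9.6699*g^2 - 13.3753*g + 2.2879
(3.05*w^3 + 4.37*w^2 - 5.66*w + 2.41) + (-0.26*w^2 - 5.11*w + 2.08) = 3.05*w^3 + 4.11*w^2 - 10.77*w + 4.49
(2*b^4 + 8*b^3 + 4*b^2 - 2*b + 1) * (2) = 4*b^4 + 16*b^3 + 8*b^2 - 4*b + 2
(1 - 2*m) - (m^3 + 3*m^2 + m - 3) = -m^3 - 3*m^2 - 3*m + 4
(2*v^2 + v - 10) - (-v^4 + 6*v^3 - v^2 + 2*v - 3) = v^4 - 6*v^3 + 3*v^2 - v - 7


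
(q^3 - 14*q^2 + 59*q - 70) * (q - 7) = q^4 - 21*q^3 + 157*q^2 - 483*q + 490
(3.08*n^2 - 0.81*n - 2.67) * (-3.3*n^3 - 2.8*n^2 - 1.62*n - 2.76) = -10.164*n^5 - 5.951*n^4 + 6.0894*n^3 + 0.287399999999999*n^2 + 6.561*n + 7.3692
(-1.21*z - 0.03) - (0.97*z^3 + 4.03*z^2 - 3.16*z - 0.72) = -0.97*z^3 - 4.03*z^2 + 1.95*z + 0.69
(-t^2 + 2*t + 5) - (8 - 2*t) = -t^2 + 4*t - 3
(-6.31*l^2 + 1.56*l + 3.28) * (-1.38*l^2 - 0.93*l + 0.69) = 8.7078*l^4 + 3.7155*l^3 - 10.3311*l^2 - 1.974*l + 2.2632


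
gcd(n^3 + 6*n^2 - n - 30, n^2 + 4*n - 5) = n + 5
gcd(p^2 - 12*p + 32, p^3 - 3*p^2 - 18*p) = 1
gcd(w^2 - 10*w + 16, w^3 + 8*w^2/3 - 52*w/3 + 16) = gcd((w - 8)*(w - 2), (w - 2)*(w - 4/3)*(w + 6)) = w - 2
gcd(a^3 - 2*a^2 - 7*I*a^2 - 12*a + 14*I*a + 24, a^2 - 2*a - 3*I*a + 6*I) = a^2 + a*(-2 - 3*I) + 6*I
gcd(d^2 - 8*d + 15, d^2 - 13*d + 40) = d - 5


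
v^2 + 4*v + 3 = (v + 1)*(v + 3)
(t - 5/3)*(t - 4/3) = t^2 - 3*t + 20/9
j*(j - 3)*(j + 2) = j^3 - j^2 - 6*j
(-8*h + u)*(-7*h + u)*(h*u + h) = 56*h^3*u + 56*h^3 - 15*h^2*u^2 - 15*h^2*u + h*u^3 + h*u^2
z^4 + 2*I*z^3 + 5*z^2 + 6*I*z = z*(z - 2*I)*(z + I)*(z + 3*I)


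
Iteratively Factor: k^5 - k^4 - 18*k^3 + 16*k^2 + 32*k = (k + 4)*(k^4 - 5*k^3 + 2*k^2 + 8*k) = (k + 1)*(k + 4)*(k^3 - 6*k^2 + 8*k) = (k - 4)*(k + 1)*(k + 4)*(k^2 - 2*k) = k*(k - 4)*(k + 1)*(k + 4)*(k - 2)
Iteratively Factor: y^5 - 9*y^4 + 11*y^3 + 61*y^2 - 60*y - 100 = (y - 5)*(y^4 - 4*y^3 - 9*y^2 + 16*y + 20) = (y - 5)^2*(y^3 + y^2 - 4*y - 4) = (y - 5)^2*(y - 2)*(y^2 + 3*y + 2) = (y - 5)^2*(y - 2)*(y + 1)*(y + 2)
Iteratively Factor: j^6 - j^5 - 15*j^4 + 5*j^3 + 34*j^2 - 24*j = (j - 1)*(j^5 - 15*j^3 - 10*j^2 + 24*j) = (j - 1)*(j + 3)*(j^4 - 3*j^3 - 6*j^2 + 8*j) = (j - 1)^2*(j + 3)*(j^3 - 2*j^2 - 8*j) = (j - 4)*(j - 1)^2*(j + 3)*(j^2 + 2*j) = (j - 4)*(j - 1)^2*(j + 2)*(j + 3)*(j)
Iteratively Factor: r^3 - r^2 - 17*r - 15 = (r + 3)*(r^2 - 4*r - 5) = (r + 1)*(r + 3)*(r - 5)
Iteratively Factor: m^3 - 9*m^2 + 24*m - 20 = (m - 5)*(m^2 - 4*m + 4) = (m - 5)*(m - 2)*(m - 2)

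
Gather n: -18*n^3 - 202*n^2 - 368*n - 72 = -18*n^3 - 202*n^2 - 368*n - 72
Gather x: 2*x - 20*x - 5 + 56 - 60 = -18*x - 9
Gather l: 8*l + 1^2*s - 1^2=8*l + s - 1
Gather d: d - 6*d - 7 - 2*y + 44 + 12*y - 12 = -5*d + 10*y + 25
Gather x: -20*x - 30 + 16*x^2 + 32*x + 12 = 16*x^2 + 12*x - 18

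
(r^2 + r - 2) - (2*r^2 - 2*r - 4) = -r^2 + 3*r + 2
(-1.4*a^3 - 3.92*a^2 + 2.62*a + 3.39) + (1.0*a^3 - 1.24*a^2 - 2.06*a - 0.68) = -0.4*a^3 - 5.16*a^2 + 0.56*a + 2.71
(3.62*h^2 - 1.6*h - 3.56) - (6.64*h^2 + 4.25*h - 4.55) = -3.02*h^2 - 5.85*h + 0.99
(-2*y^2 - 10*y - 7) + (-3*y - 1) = -2*y^2 - 13*y - 8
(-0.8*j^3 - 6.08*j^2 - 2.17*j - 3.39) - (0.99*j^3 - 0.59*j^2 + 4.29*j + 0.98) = -1.79*j^3 - 5.49*j^2 - 6.46*j - 4.37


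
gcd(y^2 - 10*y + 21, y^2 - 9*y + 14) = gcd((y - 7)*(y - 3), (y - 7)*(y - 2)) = y - 7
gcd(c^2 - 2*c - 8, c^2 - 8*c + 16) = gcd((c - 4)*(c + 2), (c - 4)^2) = c - 4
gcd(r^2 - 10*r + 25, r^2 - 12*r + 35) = r - 5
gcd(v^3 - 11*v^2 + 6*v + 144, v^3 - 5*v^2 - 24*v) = v^2 - 5*v - 24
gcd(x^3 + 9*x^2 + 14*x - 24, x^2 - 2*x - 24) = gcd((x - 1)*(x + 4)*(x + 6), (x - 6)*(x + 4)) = x + 4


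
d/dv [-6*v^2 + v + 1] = 1 - 12*v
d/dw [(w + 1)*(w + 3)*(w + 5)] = 3*w^2 + 18*w + 23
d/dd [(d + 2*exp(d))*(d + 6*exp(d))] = 8*d*exp(d) + 2*d + 24*exp(2*d) + 8*exp(d)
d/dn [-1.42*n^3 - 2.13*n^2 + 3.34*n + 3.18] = -4.26*n^2 - 4.26*n + 3.34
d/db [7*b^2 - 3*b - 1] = 14*b - 3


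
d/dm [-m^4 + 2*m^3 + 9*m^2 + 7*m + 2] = -4*m^3 + 6*m^2 + 18*m + 7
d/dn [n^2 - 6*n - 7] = 2*n - 6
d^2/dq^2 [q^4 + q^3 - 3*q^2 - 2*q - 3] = 12*q^2 + 6*q - 6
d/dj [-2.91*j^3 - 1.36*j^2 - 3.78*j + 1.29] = -8.73*j^2 - 2.72*j - 3.78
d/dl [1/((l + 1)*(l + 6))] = (-2*l - 7)/(l^4 + 14*l^3 + 61*l^2 + 84*l + 36)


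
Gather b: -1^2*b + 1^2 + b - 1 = 0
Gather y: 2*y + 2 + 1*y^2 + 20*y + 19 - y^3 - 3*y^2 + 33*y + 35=-y^3 - 2*y^2 + 55*y + 56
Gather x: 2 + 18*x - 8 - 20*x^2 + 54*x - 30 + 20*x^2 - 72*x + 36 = 0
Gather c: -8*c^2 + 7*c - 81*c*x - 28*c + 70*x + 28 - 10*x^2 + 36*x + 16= -8*c^2 + c*(-81*x - 21) - 10*x^2 + 106*x + 44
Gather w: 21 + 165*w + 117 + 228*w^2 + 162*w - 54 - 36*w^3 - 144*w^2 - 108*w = -36*w^3 + 84*w^2 + 219*w + 84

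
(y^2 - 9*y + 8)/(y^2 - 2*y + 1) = (y - 8)/(y - 1)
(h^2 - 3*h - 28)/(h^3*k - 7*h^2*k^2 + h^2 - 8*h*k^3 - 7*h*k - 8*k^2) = (-h^2 + 3*h + 28)/(-h^3*k + 7*h^2*k^2 - h^2 + 8*h*k^3 + 7*h*k + 8*k^2)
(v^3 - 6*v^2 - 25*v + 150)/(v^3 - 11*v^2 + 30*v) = (v + 5)/v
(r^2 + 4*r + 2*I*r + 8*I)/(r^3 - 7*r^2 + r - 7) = (r^2 + 2*r*(2 + I) + 8*I)/(r^3 - 7*r^2 + r - 7)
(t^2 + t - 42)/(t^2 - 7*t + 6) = (t + 7)/(t - 1)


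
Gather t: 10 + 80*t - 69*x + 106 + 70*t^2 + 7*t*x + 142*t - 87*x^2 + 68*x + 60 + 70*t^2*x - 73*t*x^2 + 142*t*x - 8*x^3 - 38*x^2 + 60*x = t^2*(70*x + 70) + t*(-73*x^2 + 149*x + 222) - 8*x^3 - 125*x^2 + 59*x + 176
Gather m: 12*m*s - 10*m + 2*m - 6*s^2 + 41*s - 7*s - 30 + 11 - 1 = m*(12*s - 8) - 6*s^2 + 34*s - 20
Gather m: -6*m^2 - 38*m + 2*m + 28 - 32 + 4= -6*m^2 - 36*m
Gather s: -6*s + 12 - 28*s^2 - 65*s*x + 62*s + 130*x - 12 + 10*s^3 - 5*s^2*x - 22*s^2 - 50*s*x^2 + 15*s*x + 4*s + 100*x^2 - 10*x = 10*s^3 + s^2*(-5*x - 50) + s*(-50*x^2 - 50*x + 60) + 100*x^2 + 120*x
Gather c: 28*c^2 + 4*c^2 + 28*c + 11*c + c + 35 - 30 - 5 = 32*c^2 + 40*c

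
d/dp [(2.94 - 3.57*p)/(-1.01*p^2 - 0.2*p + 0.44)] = (-3.6057*p^2 + 5.9388*p - 0.9828)/(1.0201*p^4 + 0.404*p^3 - 0.8488*p^2 - 0.176*p + 0.1936)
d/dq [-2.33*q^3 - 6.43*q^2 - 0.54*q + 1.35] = -6.99*q^2 - 12.86*q - 0.54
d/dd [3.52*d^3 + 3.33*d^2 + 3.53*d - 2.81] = 10.56*d^2 + 6.66*d + 3.53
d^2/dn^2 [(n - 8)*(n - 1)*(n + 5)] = 6*n - 8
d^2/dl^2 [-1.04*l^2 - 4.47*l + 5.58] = -2.08000000000000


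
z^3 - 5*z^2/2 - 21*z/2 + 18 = (z - 4)*(z - 3/2)*(z + 3)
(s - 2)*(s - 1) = s^2 - 3*s + 2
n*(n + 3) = n^2 + 3*n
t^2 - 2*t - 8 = (t - 4)*(t + 2)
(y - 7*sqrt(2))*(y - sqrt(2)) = y^2 - 8*sqrt(2)*y + 14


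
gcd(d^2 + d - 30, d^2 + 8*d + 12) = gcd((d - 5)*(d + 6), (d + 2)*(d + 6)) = d + 6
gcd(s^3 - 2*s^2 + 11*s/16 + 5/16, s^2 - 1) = s - 1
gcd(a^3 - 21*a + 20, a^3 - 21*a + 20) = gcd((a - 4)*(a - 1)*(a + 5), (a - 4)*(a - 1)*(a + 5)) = a^3 - 21*a + 20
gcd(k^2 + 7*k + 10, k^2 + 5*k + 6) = k + 2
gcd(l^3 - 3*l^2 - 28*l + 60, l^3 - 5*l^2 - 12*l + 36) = l^2 - 8*l + 12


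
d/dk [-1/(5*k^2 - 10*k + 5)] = 2*(k - 1)/(5*(k^2 - 2*k + 1)^2)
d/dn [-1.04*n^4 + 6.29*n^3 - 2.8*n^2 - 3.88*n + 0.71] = -4.16*n^3 + 18.87*n^2 - 5.6*n - 3.88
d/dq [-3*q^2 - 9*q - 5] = -6*q - 9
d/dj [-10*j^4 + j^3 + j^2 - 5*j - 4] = -40*j^3 + 3*j^2 + 2*j - 5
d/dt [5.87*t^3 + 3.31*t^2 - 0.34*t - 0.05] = 17.61*t^2 + 6.62*t - 0.34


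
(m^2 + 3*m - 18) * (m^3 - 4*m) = m^5 + 3*m^4 - 22*m^3 - 12*m^2 + 72*m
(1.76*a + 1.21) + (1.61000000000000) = 1.76*a + 2.82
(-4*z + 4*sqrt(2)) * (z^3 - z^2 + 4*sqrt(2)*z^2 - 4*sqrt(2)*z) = -4*z^4 - 12*sqrt(2)*z^3 + 4*z^3 + 12*sqrt(2)*z^2 + 32*z^2 - 32*z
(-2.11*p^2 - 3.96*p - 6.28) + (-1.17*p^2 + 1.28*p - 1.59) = -3.28*p^2 - 2.68*p - 7.87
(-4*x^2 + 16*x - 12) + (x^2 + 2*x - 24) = -3*x^2 + 18*x - 36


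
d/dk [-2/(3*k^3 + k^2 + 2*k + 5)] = 2*(9*k^2 + 2*k + 2)/(3*k^3 + k^2 + 2*k + 5)^2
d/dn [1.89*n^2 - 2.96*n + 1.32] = 3.78*n - 2.96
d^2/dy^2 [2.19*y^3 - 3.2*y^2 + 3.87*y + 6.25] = 13.14*y - 6.4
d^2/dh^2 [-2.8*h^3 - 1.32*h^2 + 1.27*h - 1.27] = -16.8*h - 2.64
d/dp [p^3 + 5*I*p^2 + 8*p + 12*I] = 3*p^2 + 10*I*p + 8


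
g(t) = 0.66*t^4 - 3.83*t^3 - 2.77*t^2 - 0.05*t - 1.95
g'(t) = 2.64*t^3 - 11.49*t^2 - 5.54*t - 0.05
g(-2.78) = 98.49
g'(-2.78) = -130.17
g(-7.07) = 2862.44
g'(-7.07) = -1468.17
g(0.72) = -4.67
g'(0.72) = -9.01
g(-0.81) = -1.41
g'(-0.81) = -4.50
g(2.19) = -40.39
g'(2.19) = -39.56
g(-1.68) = 13.73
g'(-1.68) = -35.69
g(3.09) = -81.38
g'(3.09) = -48.99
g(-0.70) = -1.80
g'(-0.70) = -2.71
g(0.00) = -1.95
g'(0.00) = -0.05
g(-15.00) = 45714.30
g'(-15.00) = -11412.20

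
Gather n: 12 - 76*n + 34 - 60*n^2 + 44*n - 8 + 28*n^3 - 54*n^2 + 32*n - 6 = 28*n^3 - 114*n^2 + 32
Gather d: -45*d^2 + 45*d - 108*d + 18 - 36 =-45*d^2 - 63*d - 18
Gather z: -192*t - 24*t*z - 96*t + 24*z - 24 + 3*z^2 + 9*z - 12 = -288*t + 3*z^2 + z*(33 - 24*t) - 36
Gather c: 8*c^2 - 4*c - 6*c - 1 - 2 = 8*c^2 - 10*c - 3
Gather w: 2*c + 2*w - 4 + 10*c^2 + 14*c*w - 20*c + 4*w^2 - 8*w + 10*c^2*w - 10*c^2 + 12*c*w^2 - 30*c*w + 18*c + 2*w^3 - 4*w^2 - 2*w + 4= 12*c*w^2 + 2*w^3 + w*(10*c^2 - 16*c - 8)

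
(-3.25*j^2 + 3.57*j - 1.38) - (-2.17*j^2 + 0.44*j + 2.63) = -1.08*j^2 + 3.13*j - 4.01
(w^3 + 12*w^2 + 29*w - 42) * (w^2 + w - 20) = w^5 + 13*w^4 + 21*w^3 - 253*w^2 - 622*w + 840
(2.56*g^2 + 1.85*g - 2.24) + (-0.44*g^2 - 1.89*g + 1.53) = 2.12*g^2 - 0.0399999999999998*g - 0.71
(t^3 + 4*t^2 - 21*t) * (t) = t^4 + 4*t^3 - 21*t^2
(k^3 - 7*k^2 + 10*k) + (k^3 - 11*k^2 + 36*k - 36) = 2*k^3 - 18*k^2 + 46*k - 36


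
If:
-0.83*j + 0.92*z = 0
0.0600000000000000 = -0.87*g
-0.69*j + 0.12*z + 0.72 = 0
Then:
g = -0.07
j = 1.24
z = 1.12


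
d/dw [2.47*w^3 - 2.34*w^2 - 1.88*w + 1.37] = 7.41*w^2 - 4.68*w - 1.88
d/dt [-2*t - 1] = -2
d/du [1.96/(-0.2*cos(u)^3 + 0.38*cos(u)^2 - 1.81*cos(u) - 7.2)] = (-1.176*cos(u)^2 + 1.4896*cos(u) - 3.5476)*sin(u)/(0.2*cos(u)^3 - 0.38*cos(u)^2 + 1.81*cos(u) + 7.2)^2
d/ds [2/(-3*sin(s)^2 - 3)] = 8*sin(2*s)/(3*(3 - cos(2*s))^2)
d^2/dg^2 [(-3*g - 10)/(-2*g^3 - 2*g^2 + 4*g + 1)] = 4*(18*g^5 + 138*g^4 + 178*g^3 - 42*g^2 - 81*g + 84)/(8*g^9 + 24*g^8 - 24*g^7 - 100*g^6 + 24*g^5 + 132*g^4 - 10*g^3 - 42*g^2 - 12*g - 1)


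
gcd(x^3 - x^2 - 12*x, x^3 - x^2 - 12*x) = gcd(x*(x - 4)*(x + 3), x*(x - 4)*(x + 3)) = x^3 - x^2 - 12*x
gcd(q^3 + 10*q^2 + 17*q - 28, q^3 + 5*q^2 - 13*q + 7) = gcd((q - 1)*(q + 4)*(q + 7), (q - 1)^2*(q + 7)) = q^2 + 6*q - 7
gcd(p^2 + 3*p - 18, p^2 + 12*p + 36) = p + 6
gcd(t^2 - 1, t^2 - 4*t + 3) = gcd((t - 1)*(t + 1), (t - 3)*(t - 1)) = t - 1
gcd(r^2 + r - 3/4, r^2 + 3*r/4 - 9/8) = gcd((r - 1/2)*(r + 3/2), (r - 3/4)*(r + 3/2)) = r + 3/2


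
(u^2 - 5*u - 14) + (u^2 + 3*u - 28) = 2*u^2 - 2*u - 42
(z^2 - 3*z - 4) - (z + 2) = z^2 - 4*z - 6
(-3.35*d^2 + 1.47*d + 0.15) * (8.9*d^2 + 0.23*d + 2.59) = -29.815*d^4 + 12.3125*d^3 - 7.0034*d^2 + 3.8418*d + 0.3885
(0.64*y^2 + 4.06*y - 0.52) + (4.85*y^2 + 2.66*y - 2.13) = 5.49*y^2 + 6.72*y - 2.65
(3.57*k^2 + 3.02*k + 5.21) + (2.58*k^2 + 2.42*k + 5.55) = 6.15*k^2 + 5.44*k + 10.76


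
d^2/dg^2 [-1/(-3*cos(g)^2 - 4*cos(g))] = (-9*(1 - cos(2*g))^2 + 45*cos(g) - 17*cos(2*g) - 9*cos(3*g) + 51)/((3*cos(g) + 4)^3*cos(g)^3)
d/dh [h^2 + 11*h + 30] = 2*h + 11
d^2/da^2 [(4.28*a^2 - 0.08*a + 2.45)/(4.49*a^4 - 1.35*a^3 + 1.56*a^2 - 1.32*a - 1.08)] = (517.711368*a^8 - 175.013016*a^7 + 951.246556*a^6 - 145.356714*a^5 + 812.98962*a^4 - 218.237424*a^3 + 249.201144*a^2 - 52.511544*a + 27.00576)/(90.518849*a^12 - 81.648405*a^11 + 118.898343*a^10 - 139.030011*a^9 + 23.998248*a^8 - 33.269508*a^7 - 7.347348*a^6 + 35.358768*a^5 + 4.433616*a^4 + 6.319728*a^3 - 0.186624*a^2 - 4.618944*a - 1.259712)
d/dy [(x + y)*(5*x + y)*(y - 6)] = 5*x^2 + 12*x*y - 36*x + 3*y^2 - 12*y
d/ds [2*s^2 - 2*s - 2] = 4*s - 2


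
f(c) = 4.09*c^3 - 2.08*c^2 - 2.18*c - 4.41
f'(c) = 12.27*c^2 - 4.16*c - 2.18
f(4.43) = 300.69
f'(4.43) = 220.19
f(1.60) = 3.53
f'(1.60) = 22.58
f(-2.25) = -56.62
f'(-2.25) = 69.30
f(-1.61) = -23.36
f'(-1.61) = 36.32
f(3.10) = 90.69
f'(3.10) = 102.84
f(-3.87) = -264.18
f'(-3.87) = 197.69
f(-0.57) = -4.60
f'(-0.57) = 4.18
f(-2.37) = -65.37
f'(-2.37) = 76.60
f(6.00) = 791.07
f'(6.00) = 414.58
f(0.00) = -4.41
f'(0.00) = -2.18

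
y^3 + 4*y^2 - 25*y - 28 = (y - 4)*(y + 1)*(y + 7)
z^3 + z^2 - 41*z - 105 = (z - 7)*(z + 3)*(z + 5)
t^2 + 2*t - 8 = (t - 2)*(t + 4)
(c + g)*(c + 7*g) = c^2 + 8*c*g + 7*g^2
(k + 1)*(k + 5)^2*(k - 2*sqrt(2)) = k^4 - 2*sqrt(2)*k^3 + 11*k^3 - 22*sqrt(2)*k^2 + 35*k^2 - 70*sqrt(2)*k + 25*k - 50*sqrt(2)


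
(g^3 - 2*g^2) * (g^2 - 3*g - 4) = g^5 - 5*g^4 + 2*g^3 + 8*g^2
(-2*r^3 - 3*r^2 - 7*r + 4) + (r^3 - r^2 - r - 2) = -r^3 - 4*r^2 - 8*r + 2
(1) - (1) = 0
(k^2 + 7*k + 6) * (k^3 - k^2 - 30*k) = k^5 + 6*k^4 - 31*k^3 - 216*k^2 - 180*k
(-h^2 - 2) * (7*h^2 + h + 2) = -7*h^4 - h^3 - 16*h^2 - 2*h - 4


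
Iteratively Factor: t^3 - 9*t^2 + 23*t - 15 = (t - 3)*(t^2 - 6*t + 5) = (t - 3)*(t - 1)*(t - 5)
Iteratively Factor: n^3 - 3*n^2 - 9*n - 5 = (n - 5)*(n^2 + 2*n + 1) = (n - 5)*(n + 1)*(n + 1)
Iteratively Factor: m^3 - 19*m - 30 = (m + 2)*(m^2 - 2*m - 15) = (m - 5)*(m + 2)*(m + 3)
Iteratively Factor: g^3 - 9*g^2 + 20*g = (g - 4)*(g^2 - 5*g) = g*(g - 4)*(g - 5)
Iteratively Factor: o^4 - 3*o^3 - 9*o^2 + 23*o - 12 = (o - 1)*(o^3 - 2*o^2 - 11*o + 12) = (o - 1)*(o + 3)*(o^2 - 5*o + 4) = (o - 4)*(o - 1)*(o + 3)*(o - 1)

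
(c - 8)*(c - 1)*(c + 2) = c^3 - 7*c^2 - 10*c + 16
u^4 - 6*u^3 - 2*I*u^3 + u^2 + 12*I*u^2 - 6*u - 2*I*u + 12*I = (u - 6)*(u - 2*I)*(u - I)*(u + I)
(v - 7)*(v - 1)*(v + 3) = v^3 - 5*v^2 - 17*v + 21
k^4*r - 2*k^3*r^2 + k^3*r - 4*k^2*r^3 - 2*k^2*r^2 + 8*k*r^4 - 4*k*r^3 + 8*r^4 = (k - 2*r)^2*(k + 2*r)*(k*r + r)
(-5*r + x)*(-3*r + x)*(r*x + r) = 15*r^3*x + 15*r^3 - 8*r^2*x^2 - 8*r^2*x + r*x^3 + r*x^2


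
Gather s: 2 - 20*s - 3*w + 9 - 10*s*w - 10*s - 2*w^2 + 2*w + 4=s*(-10*w - 30) - 2*w^2 - w + 15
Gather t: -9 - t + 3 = -t - 6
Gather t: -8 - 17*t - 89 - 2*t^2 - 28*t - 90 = -2*t^2 - 45*t - 187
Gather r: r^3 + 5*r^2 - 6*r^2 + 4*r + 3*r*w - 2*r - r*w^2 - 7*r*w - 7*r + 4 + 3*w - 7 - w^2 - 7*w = r^3 - r^2 + r*(-w^2 - 4*w - 5) - w^2 - 4*w - 3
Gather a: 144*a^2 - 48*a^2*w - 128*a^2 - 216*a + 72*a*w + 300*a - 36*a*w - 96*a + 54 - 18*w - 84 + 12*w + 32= a^2*(16 - 48*w) + a*(36*w - 12) - 6*w + 2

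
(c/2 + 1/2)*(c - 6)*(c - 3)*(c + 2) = c^4/2 - 3*c^3 - 7*c^2/2 + 18*c + 18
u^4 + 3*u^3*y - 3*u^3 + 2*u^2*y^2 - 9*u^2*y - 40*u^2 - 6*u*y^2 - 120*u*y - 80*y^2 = (u - 8)*(u + 5)*(u + y)*(u + 2*y)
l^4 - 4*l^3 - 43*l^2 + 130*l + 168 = (l - 7)*(l - 4)*(l + 1)*(l + 6)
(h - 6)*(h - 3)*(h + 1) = h^3 - 8*h^2 + 9*h + 18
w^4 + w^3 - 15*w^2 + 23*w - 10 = (w - 2)*(w - 1)^2*(w + 5)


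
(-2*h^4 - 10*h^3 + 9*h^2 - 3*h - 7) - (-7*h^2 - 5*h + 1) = -2*h^4 - 10*h^3 + 16*h^2 + 2*h - 8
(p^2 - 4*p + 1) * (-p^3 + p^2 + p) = -p^5 + 5*p^4 - 4*p^3 - 3*p^2 + p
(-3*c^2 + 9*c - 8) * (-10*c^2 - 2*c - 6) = 30*c^4 - 84*c^3 + 80*c^2 - 38*c + 48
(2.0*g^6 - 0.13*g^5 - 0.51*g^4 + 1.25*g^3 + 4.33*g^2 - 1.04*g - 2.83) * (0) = 0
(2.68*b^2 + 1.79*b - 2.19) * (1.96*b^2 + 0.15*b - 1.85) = 5.2528*b^4 + 3.9104*b^3 - 8.9819*b^2 - 3.64*b + 4.0515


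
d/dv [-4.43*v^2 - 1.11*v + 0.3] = -8.86*v - 1.11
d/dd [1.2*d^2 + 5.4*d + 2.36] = 2.4*d + 5.4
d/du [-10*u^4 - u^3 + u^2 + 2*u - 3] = -40*u^3 - 3*u^2 + 2*u + 2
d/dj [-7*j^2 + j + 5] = 1 - 14*j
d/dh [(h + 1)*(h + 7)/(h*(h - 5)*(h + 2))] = (-h^4 - 16*h^3 - 7*h^2 + 42*h + 70)/(h^2*(h^4 - 6*h^3 - 11*h^2 + 60*h + 100))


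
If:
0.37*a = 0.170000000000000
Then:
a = 0.46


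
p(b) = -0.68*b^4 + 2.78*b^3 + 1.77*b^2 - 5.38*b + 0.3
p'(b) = -2.72*b^3 + 8.34*b^2 + 3.54*b - 5.38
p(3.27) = 21.09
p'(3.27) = 0.27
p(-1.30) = 2.24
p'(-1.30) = 10.09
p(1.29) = 0.39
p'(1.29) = 7.23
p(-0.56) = 3.31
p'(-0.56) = -4.27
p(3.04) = 20.33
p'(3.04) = 6.04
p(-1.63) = -3.07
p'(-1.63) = 22.79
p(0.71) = -1.81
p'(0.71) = 0.36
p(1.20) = -0.21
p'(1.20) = 6.18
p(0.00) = 0.30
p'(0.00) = -5.38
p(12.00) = -9106.02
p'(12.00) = -3462.10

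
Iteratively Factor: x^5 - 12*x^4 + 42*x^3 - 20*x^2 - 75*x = (x - 5)*(x^4 - 7*x^3 + 7*x^2 + 15*x) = (x - 5)*(x - 3)*(x^3 - 4*x^2 - 5*x) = (x - 5)^2*(x - 3)*(x^2 + x) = x*(x - 5)^2*(x - 3)*(x + 1)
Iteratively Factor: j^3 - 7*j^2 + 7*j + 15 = (j - 5)*(j^2 - 2*j - 3) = (j - 5)*(j + 1)*(j - 3)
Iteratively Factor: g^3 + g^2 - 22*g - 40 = (g - 5)*(g^2 + 6*g + 8) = (g - 5)*(g + 2)*(g + 4)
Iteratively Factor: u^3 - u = (u)*(u^2 - 1) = u*(u + 1)*(u - 1)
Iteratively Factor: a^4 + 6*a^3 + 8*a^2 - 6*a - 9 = (a + 3)*(a^3 + 3*a^2 - a - 3) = (a + 1)*(a + 3)*(a^2 + 2*a - 3) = (a - 1)*(a + 1)*(a + 3)*(a + 3)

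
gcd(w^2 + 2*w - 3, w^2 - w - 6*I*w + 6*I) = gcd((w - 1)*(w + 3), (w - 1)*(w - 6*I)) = w - 1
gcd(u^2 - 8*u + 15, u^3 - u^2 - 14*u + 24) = u - 3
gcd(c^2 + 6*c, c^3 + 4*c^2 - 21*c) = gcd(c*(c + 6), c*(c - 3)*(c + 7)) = c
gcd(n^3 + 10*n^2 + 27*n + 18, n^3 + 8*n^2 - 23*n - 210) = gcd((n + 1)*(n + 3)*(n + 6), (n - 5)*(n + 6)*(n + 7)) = n + 6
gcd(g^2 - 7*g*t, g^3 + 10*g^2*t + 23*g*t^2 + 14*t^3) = 1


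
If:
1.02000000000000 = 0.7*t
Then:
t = 1.46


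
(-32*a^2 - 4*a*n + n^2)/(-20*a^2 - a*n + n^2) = (8*a - n)/(5*a - n)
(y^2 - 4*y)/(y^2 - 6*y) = (y - 4)/(y - 6)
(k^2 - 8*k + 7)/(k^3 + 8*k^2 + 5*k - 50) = (k^2 - 8*k + 7)/(k^3 + 8*k^2 + 5*k - 50)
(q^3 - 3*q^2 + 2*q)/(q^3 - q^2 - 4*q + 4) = q/(q + 2)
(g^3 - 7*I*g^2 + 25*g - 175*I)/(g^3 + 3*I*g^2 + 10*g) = (g^2 - 12*I*g - 35)/(g*(g - 2*I))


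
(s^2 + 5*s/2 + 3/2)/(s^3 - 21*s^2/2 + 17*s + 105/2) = (s + 1)/(s^2 - 12*s + 35)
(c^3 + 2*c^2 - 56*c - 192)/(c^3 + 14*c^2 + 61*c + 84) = (c^2 - 2*c - 48)/(c^2 + 10*c + 21)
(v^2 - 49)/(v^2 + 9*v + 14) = (v - 7)/(v + 2)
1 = 1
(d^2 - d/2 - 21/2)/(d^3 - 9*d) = (d - 7/2)/(d*(d - 3))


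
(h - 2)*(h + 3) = h^2 + h - 6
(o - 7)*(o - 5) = o^2 - 12*o + 35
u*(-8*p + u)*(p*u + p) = -8*p^2*u^2 - 8*p^2*u + p*u^3 + p*u^2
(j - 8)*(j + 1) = j^2 - 7*j - 8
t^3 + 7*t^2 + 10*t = t*(t + 2)*(t + 5)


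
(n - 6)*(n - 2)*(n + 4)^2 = n^4 - 36*n^2 - 32*n + 192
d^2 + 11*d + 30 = (d + 5)*(d + 6)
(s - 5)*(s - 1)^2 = s^3 - 7*s^2 + 11*s - 5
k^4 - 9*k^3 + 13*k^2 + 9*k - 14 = (k - 7)*(k - 2)*(k - 1)*(k + 1)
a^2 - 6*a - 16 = (a - 8)*(a + 2)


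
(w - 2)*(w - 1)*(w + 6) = w^3 + 3*w^2 - 16*w + 12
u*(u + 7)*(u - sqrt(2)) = u^3 - sqrt(2)*u^2 + 7*u^2 - 7*sqrt(2)*u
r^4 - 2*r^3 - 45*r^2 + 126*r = r*(r - 6)*(r - 3)*(r + 7)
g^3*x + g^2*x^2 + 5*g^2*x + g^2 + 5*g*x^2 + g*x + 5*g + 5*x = (g + 5)*(g + x)*(g*x + 1)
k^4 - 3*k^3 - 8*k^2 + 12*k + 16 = (k - 4)*(k - 2)*(k + 1)*(k + 2)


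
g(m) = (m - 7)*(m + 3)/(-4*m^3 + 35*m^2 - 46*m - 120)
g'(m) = (m - 7)*(m + 3)*(12*m^2 - 70*m + 46)/(-4*m^3 + 35*m^2 - 46*m - 120)^2 + (m - 7)/(-4*m^3 + 35*m^2 - 46*m - 120) + (m + 3)/(-4*m^3 + 35*m^2 - 46*m - 120)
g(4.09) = -5.62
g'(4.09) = 61.68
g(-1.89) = -0.08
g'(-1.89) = -0.22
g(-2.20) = -0.04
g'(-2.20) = -0.09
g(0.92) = 0.18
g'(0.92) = 0.03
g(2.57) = 0.33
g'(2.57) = 0.22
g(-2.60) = -0.01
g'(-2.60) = -0.04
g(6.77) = 0.03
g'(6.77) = -0.20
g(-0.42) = 0.20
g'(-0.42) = -0.12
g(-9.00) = 0.02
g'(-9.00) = 0.00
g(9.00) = -0.04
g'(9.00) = 0.00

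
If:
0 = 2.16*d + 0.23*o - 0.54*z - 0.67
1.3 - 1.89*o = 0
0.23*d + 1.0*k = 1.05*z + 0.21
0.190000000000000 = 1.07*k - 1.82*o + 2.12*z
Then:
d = 0.34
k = 0.55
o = 0.69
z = 0.40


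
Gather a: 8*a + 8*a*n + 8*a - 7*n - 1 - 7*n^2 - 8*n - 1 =a*(8*n + 16) - 7*n^2 - 15*n - 2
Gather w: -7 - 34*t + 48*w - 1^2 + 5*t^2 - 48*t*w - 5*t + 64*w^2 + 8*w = 5*t^2 - 39*t + 64*w^2 + w*(56 - 48*t) - 8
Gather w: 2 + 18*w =18*w + 2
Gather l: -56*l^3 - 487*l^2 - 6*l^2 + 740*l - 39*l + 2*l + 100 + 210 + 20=-56*l^3 - 493*l^2 + 703*l + 330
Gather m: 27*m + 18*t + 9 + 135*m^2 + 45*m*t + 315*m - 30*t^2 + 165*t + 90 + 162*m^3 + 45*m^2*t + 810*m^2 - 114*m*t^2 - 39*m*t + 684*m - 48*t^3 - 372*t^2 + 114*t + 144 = 162*m^3 + m^2*(45*t + 945) + m*(-114*t^2 + 6*t + 1026) - 48*t^3 - 402*t^2 + 297*t + 243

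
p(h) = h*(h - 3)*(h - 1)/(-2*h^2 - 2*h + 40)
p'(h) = h*(h - 3)*(h - 1)*(4*h + 2)/(-2*h^2 - 2*h + 40)^2 + h*(h - 3)/(-2*h^2 - 2*h + 40) + h*(h - 1)/(-2*h^2 - 2*h + 40) + (h - 3)*(h - 1)/(-2*h^2 - 2*h + 40)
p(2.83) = -0.05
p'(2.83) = 0.20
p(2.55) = -0.08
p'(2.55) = 0.05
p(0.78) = 0.01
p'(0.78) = -0.04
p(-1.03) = -0.21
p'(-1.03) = 0.37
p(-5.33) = 45.64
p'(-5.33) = 121.94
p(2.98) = -0.01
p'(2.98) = 0.35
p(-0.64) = -0.09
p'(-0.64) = 0.23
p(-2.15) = -0.99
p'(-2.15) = 1.16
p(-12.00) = 10.45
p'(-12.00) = -0.23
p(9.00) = -3.09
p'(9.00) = -0.41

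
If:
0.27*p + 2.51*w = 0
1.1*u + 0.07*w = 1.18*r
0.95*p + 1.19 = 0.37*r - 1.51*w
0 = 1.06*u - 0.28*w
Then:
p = -1.49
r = 0.05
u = 0.04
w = 0.16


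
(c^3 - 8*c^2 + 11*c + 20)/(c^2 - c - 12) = (c^2 - 4*c - 5)/(c + 3)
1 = 1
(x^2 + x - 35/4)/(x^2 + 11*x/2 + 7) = (x - 5/2)/(x + 2)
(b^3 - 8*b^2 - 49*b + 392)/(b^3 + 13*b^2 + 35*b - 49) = (b^2 - 15*b + 56)/(b^2 + 6*b - 7)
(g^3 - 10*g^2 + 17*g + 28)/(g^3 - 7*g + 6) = (g^3 - 10*g^2 + 17*g + 28)/(g^3 - 7*g + 6)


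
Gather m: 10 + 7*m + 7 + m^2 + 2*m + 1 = m^2 + 9*m + 18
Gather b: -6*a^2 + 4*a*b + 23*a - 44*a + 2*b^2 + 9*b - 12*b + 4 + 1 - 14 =-6*a^2 - 21*a + 2*b^2 + b*(4*a - 3) - 9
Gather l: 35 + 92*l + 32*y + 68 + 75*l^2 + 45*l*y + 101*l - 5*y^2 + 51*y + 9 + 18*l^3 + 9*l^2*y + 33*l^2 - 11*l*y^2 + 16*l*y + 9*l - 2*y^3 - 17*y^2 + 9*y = 18*l^3 + l^2*(9*y + 108) + l*(-11*y^2 + 61*y + 202) - 2*y^3 - 22*y^2 + 92*y + 112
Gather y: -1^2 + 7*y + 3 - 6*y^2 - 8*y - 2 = -6*y^2 - y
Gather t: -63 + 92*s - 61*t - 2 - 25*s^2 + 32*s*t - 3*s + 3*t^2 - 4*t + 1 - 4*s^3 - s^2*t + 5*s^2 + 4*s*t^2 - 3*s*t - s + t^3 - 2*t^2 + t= -4*s^3 - 20*s^2 + 88*s + t^3 + t^2*(4*s + 1) + t*(-s^2 + 29*s - 64) - 64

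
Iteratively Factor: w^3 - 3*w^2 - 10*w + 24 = (w - 2)*(w^2 - w - 12) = (w - 4)*(w - 2)*(w + 3)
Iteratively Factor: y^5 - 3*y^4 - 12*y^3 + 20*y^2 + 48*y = (y)*(y^4 - 3*y^3 - 12*y^2 + 20*y + 48) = y*(y + 2)*(y^3 - 5*y^2 - 2*y + 24) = y*(y - 4)*(y + 2)*(y^2 - y - 6) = y*(y - 4)*(y - 3)*(y + 2)*(y + 2)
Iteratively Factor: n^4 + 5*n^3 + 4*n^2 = (n + 4)*(n^3 + n^2) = (n + 1)*(n + 4)*(n^2) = n*(n + 1)*(n + 4)*(n)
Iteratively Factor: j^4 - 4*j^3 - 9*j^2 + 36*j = (j)*(j^3 - 4*j^2 - 9*j + 36) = j*(j + 3)*(j^2 - 7*j + 12) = j*(j - 4)*(j + 3)*(j - 3)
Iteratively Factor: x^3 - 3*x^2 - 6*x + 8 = (x - 4)*(x^2 + x - 2) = (x - 4)*(x + 2)*(x - 1)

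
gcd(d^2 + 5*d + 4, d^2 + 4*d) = d + 4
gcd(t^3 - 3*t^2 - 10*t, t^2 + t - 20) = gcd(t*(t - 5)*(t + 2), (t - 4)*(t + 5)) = 1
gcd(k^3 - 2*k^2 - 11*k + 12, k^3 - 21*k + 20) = k^2 - 5*k + 4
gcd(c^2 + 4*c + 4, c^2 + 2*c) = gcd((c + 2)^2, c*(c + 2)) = c + 2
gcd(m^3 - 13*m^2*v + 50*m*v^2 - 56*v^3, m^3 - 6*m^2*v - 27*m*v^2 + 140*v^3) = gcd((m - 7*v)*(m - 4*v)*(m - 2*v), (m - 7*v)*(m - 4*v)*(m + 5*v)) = m^2 - 11*m*v + 28*v^2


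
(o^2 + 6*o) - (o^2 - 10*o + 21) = 16*o - 21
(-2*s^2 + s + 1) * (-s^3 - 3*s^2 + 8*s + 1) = 2*s^5 + 5*s^4 - 20*s^3 + 3*s^2 + 9*s + 1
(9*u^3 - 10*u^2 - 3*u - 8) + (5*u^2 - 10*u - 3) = 9*u^3 - 5*u^2 - 13*u - 11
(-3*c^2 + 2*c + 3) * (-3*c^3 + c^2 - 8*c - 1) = 9*c^5 - 9*c^4 + 17*c^3 - 10*c^2 - 26*c - 3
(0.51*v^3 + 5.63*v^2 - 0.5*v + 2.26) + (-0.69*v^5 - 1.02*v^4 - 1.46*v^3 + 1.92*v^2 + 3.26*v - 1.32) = -0.69*v^5 - 1.02*v^4 - 0.95*v^3 + 7.55*v^2 + 2.76*v + 0.94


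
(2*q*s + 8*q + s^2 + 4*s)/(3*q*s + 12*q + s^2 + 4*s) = (2*q + s)/(3*q + s)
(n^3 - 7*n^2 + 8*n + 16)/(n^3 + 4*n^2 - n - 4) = (n^2 - 8*n + 16)/(n^2 + 3*n - 4)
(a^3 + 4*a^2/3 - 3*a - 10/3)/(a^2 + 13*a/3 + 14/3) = (3*a^2 - 2*a - 5)/(3*a + 7)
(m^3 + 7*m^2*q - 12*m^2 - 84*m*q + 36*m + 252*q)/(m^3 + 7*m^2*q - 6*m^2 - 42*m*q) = (m - 6)/m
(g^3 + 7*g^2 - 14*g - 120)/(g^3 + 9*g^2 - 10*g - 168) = (g + 5)/(g + 7)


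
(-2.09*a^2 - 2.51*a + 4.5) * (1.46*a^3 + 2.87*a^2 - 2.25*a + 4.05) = -3.0514*a^5 - 9.6629*a^4 + 4.0688*a^3 + 10.098*a^2 - 20.2905*a + 18.225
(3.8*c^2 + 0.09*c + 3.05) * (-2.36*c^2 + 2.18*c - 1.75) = -8.968*c^4 + 8.0716*c^3 - 13.6518*c^2 + 6.4915*c - 5.3375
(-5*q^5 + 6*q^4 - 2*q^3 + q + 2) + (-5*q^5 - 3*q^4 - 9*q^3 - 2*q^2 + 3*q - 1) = -10*q^5 + 3*q^4 - 11*q^3 - 2*q^2 + 4*q + 1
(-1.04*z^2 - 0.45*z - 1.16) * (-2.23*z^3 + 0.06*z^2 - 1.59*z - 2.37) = 2.3192*z^5 + 0.9411*z^4 + 4.2134*z^3 + 3.1107*z^2 + 2.9109*z + 2.7492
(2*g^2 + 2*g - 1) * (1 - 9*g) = -18*g^3 - 16*g^2 + 11*g - 1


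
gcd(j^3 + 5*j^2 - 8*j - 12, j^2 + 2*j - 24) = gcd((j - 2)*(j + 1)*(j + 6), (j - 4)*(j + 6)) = j + 6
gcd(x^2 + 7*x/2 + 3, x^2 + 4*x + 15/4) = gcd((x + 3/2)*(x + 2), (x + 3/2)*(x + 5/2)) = x + 3/2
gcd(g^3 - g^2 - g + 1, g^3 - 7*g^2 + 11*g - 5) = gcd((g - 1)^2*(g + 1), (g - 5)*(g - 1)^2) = g^2 - 2*g + 1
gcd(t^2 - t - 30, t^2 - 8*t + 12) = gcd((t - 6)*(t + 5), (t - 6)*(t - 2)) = t - 6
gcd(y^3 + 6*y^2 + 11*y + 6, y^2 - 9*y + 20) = 1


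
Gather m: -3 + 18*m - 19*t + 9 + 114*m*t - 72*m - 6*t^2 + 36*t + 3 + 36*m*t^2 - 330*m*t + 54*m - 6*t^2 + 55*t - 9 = m*(36*t^2 - 216*t) - 12*t^2 + 72*t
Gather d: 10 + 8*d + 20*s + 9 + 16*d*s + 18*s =d*(16*s + 8) + 38*s + 19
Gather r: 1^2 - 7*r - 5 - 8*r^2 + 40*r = -8*r^2 + 33*r - 4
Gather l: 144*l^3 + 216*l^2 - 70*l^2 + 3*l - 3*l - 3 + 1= 144*l^3 + 146*l^2 - 2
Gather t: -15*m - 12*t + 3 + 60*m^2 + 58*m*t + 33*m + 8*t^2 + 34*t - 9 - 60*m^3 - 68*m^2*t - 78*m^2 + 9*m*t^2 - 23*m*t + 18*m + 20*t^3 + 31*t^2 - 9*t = -60*m^3 - 18*m^2 + 36*m + 20*t^3 + t^2*(9*m + 39) + t*(-68*m^2 + 35*m + 13) - 6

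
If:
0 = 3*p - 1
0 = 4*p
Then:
No Solution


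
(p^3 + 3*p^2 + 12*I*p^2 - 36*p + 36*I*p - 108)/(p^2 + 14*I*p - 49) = (p^3 + p^2*(3 + 12*I) + 36*p*(-1 + I) - 108)/(p^2 + 14*I*p - 49)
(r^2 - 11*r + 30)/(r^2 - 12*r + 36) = (r - 5)/(r - 6)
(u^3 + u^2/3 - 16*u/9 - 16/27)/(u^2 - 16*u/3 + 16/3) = (9*u^2 + 15*u + 4)/(9*(u - 4))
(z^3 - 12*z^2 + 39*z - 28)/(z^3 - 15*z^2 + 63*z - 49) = (z - 4)/(z - 7)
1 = 1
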